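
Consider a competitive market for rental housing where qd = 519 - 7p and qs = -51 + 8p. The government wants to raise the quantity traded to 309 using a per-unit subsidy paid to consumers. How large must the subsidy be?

At q = 309, invert demand for the buyer price: pb = (519 − 309)/7 = 30; invert supply for the seller price: ps = (309 − (-51))/8 = 45.
The subsidy must fill the gap: s = ps − pb = 45 − 30 = 15.

Required subsidy s = 15 per unit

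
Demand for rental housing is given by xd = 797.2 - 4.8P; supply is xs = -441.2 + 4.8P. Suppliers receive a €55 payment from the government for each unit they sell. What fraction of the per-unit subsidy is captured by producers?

Producer share = 0.5

Pre-subsidy: 797.2 - 4.8P = -441.2 + 4.8P gives P* = 129, x* = 178.
With the subsidy, sellers receive Ps = Pb + 55 for each unit, where Pb is the price buyers pay.
Supply in terms of Pb becomes xs = -441.2 + 4.8(Pb + 55) = -177.2 + 4.8Pb. Setting this equal to demand: 797.2 - 4.8Pb = -177.2 + 4.8Pb, so Pb = 101.5.
Sellers receive Ps = 101.5 + 55 = 156.5; x' = 797.2 − 4.8·101.5 = 310.
Buyers' price falls by P* − Pb = 129 − 101.5 = 27.5; sellers' price rises by Ps − P* = 156.5 − 129 = 27.5.
So producers capture 27.5/55 = 0.5 of each unit of subsidy.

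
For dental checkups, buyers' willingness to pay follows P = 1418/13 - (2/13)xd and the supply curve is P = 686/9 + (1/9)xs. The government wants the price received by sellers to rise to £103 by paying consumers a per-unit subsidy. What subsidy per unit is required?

At a seller price of 103, quantity supplied is -686 + 9·103 = 241.
Buyers absorb 241 only when they pay Pb = 1418/13 − (2/13)·241 = 72.
s = Ps − Pb = 103 − 72 = 31.

Required subsidy s = £31 per unit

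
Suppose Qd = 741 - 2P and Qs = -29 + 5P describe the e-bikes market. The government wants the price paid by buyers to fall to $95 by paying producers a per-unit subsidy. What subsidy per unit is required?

Required subsidy s = $21 per unit

At a buyer price of 95, quantity demanded is 741 − 2·95 = 551.
Sellers supply 551 only when they receive Ps with -29 + 5·Ps = 551, i.e. Ps = 116.
s = Ps − Pb = 116 − 95 = 21.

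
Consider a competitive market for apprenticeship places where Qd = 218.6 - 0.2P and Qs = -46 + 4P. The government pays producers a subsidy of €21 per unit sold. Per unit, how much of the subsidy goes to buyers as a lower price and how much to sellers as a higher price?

Buyers gain €20 per unit; sellers gain €1 per unit

Pre-subsidy: 218.6 - 0.2P = -46 + 4P gives P* = 63, Q* = 206.
With the subsidy, sellers receive Ps = Pb + 21 for each unit, where Pb is the price buyers pay.
Supply in terms of Pb becomes Qs = -46 + 4(Pb + 21) = 38 + 4Pb. Setting this equal to demand: 218.6 - 0.2Pb = 38 + 4Pb, so Pb = 43.
Sellers receive Ps = 43 + 21 = 64; Q' = 218.6 − 0.2·43 = 210.
Buyers' price falls by P* − Pb = 63 − 43 = 20; sellers' price rises by Ps − P* = 64 − 63 = 1.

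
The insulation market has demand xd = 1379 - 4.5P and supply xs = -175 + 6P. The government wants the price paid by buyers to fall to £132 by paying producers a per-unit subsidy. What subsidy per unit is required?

At a buyer price of 132, quantity demanded is 1379 − 4.5·132 = 785.
Sellers supply 785 only when they receive Ps with -175 + 6·Ps = 785, i.e. Ps = 160.
s = Ps − Pb = 160 − 132 = 28.

Required subsidy s = £28 per unit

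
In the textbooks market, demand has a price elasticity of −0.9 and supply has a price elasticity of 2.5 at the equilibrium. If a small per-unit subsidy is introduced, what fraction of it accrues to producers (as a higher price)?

Producer share = 9/34

For a small subsidy around the equilibrium, the benefit split depends on the relative slopes, which at a point are proportional to the elasticities.
Buyer share = εs/(εs + |εd|) = 2.5/(2.5 + 0.9) = 25/34; seller share = |εd|/(εs + |εd|) = 9/34.
So producers capture 9/34 of the subsidy.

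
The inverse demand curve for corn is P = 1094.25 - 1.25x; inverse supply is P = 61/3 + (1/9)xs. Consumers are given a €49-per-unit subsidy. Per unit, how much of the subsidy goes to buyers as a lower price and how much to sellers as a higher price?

Buyers gain €45 per unit; sellers gain €4 per unit

Pre-subsidy: 1094.25 - 1.25x = 61/3 + (1/9)x gives x* = 789 and P* = 108.
With the rebate, buyers effectively pay Pb = Ps − 49, where Ps is the price sellers receive.
On the curves, Pb = 1094.25 - 1.25x and Ps = 61/3 + (1/9)x; the wedge Ps − Pb = 49 gives 61/3 + (1/9)x − (1094.25 - 1.25x) = 49, so x' = 825.
Then Pb = 1094.25 − 1.25·825 = 63 and Ps = 61/3 + (1/9)·825 = 112.
Buyers' price falls by P* − Pb = 108 − 63 = 45; sellers' price rises by Ps − P* = 112 − 108 = 4.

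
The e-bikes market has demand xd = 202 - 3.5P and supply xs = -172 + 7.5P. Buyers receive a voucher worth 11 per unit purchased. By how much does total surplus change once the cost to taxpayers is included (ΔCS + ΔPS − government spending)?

Pre-subsidy: 202 - 3.5P = -172 + 7.5P gives P* = 34, x* = 83.
With the rebate, buyers effectively pay Pb = Ps − 11, where Ps is the price sellers receive.
Demand in terms of Ps becomes xd = 202 − 3.5(Ps − 11) = 240.5 - 3.5Ps. Setting this equal to supply: 240.5 - 3.5Ps = -172 + 7.5Ps, so Ps = 37.5.
Buyers pay Pb = 37.5 − 11 = 26.5; x' = -172 + 7.5·37.5 = 109.25.
ΔCS = ½(83 + 109.25)(34 − 26.5) = 720.9375; ΔPS = ½(83 + 109.25)(37.5 − 34) = 336.4375.
Government spending = 11 × 109.25 = 1201.75.
Net change = 720.9375 + 336.4375 − 1201.75 = -144.375. The loss equals the DWL triangle ½·11·26.25.

Net change in total surplus = -144.375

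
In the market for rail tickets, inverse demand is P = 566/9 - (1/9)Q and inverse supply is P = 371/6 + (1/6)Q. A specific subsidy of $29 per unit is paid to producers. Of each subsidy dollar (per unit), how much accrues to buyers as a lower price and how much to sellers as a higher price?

Buyers gain $11.6 per unit; sellers gain $17.4 per unit

Pre-subsidy: 566/9 - (1/9)Q = 371/6 + (1/6)Q gives Q* = 3.8 and P* = 937/15.
With the subsidy, sellers receive Ps = Pb + 29 for each unit, where Pb is the price buyers pay.
On the curves, Pb = 566/9 - (1/9)Q and Ps = 371/6 + (1/6)Q; the wedge Ps − Pb = 29 gives 371/6 + (1/6)Q − (566/9 - (1/9)Q) = 29, so Q' = 108.2.
Then Pb = 566/9 − (1/9)·108.2 = 763/15 and Ps = 371/6 + (1/6)·108.2 = 1198/15.
Buyers' price falls by P* − Pb = 937/15 − 763/15 = 11.6; sellers' price rises by Ps − P* = 1198/15 − 937/15 = 17.4.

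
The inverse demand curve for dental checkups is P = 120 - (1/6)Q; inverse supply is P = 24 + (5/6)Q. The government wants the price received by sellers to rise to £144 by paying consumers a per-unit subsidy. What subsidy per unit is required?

At a seller price of 144, quantity supplied is -28.8 + 1.2·144 = 144.
Buyers absorb 144 only when they pay Pb = 120 − (1/6)·144 = 96.
s = Ps − Pb = 144 − 96 = 48.

Required subsidy s = £48 per unit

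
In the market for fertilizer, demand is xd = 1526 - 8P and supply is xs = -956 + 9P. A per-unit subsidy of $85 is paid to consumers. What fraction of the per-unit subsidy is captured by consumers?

Pre-subsidy: 1526 - 8P = -956 + 9P gives P* = 146, x* = 358.
With the rebate, buyers effectively pay Pb = Ps − 85, where Ps is the price sellers receive.
Demand in terms of Ps becomes xd = 1526 − 8(Ps − 85) = 2206 - 8Ps. Setting this equal to supply: 2206 - 8Ps = -956 + 9Ps, so Ps = 186.
Buyers pay Pb = 186 − 85 = 101; x' = -956 + 9·186 = 718.
Buyers' price falls by P* − Pb = 146 − 101 = 45; sellers' price rises by Ps − P* = 186 − 146 = 40.
So consumers capture 45/85 = 9/17 of each unit of subsidy.

Consumer share = 9/17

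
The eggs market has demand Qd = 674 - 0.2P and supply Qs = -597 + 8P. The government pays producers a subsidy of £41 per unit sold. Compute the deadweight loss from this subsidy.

Pre-subsidy: 674 - 0.2P = -597 + 8P gives P* = 155, Q* = 643.
With the subsidy, sellers receive Ps = Pb + 41 for each unit, where Pb is the price buyers pay.
Supply in terms of Pb becomes Qs = -597 + 8(Pb + 41) = -269 + 8Pb. Setting this equal to demand: 674 - 0.2Pb = -269 + 8Pb, so Pb = 115.
Sellers receive Ps = 115 + 41 = 156; Q' = 674 − 0.2·115 = 651.
The subsidy expands output by 651 − 643 = 8 past the efficient level; on those units the gap between marginal cost and willingness to pay runs from 0 up to 41.
DWL = ½ × 41 × 8 = 164.

Deadweight loss = £164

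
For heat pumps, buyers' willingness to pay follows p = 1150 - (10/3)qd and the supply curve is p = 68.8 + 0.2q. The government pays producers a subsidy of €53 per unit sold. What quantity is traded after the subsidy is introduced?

q' = 321

Pre-subsidy: 1150 - (10/3)q = 68.8 + 0.2q gives q* = 306 and p* = 130.
With the subsidy, sellers receive ps = pb + 53 for each unit, where pb is the price buyers pay.
On the curves, pb = 1150 - (10/3)q and ps = 68.8 + 0.2q; the wedge ps − pb = 53 gives 68.8 + 0.2q − (1150 - (10/3)q) = 53, so q' = 321.
Then pb = 1150 − (10/3)·321 = 80 and ps = 68.8 + 0.2·321 = 133.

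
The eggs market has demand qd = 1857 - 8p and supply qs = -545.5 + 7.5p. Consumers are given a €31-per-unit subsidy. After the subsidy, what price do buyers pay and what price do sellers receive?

Buyers pay €140; sellers receive €171

Pre-subsidy: 1857 - 8p = -545.5 + 7.5p gives p* = 155, q* = 617.
With the rebate, buyers effectively pay pb = ps − 31, where ps is the price sellers receive.
Demand in terms of ps becomes qd = 1857 − 8(ps − 31) = 2105 - 8ps. Setting this equal to supply: 2105 - 8ps = -545.5 + 7.5ps, so ps = 171.
Buyers pay pb = 171 − 31 = 140; q' = -545.5 + 7.5·171 = 737.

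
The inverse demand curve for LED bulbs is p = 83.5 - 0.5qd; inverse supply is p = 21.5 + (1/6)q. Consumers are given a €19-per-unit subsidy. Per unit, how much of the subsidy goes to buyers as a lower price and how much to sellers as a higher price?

Buyers gain €14.25 per unit; sellers gain €4.75 per unit

Pre-subsidy: 83.5 - 0.5q = 21.5 + (1/6)q gives q* = 93 and p* = 37.
With the rebate, buyers effectively pay pb = ps − 19, where ps is the price sellers receive.
On the curves, pb = 83.5 - 0.5q and ps = 21.5 + (1/6)q; the wedge ps − pb = 19 gives 21.5 + (1/6)q − (83.5 - 0.5q) = 19, so q' = 121.5.
Then pb = 83.5 − 0.5·121.5 = 22.75 and ps = 21.5 + (1/6)·121.5 = 41.75.
Buyers' price falls by p* − pb = 37 − 22.75 = 14.25; sellers' price rises by ps − p* = 41.75 − 37 = 4.75.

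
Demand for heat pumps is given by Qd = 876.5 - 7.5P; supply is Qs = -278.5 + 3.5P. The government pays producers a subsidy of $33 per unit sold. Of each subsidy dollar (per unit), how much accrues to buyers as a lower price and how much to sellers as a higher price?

Buyers gain $10.5 per unit; sellers gain $22.5 per unit

Pre-subsidy: 876.5 - 7.5P = -278.5 + 3.5P gives P* = 105, Q* = 89.
With the subsidy, sellers receive Ps = Pb + 33 for each unit, where Pb is the price buyers pay.
Supply in terms of Pb becomes Qs = -278.5 + 3.5(Pb + 33) = -163 + 3.5Pb. Setting this equal to demand: 876.5 - 7.5Pb = -163 + 3.5Pb, so Pb = 94.5.
Sellers receive Ps = 94.5 + 33 = 127.5; Q' = 876.5 − 7.5·94.5 = 167.75.
Buyers' price falls by P* − Pb = 105 − 94.5 = 10.5; sellers' price rises by Ps − P* = 127.5 − 105 = 22.5.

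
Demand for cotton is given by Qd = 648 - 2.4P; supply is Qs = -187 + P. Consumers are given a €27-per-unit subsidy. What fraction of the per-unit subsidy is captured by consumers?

Pre-subsidy: 648 - 2.4P = -187 + P gives P* = 4175/17, Q* = 996/17.
With the rebate, buyers effectively pay Pb = Ps − 27, where Ps is the price sellers receive.
Demand in terms of Ps becomes Qd = 648 − 2.4(Ps − 27) = 712.8 - 2.4Ps. Setting this equal to supply: 712.8 - 2.4Ps = -187 + Ps, so Ps = 4499/17.
Buyers pay Pb = 4499/17 − 27 = 4040/17; Q' = -187 + 1·(4499/17) = 1320/17.
Buyers' price falls by P* − Pb = 4175/17 − 4040/17 = 135/17; sellers' price rises by Ps − P* = 4499/17 − 4175/17 = 324/17.
So consumers capture (135/17)/27 = 5/17 of each unit of subsidy.

Consumer share = 5/17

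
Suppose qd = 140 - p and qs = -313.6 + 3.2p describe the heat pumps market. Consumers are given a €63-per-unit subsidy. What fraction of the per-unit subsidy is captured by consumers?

Consumer share = 16/21

Pre-subsidy: 140 - p = -313.6 + 3.2p gives p* = 108, q* = 32.
With the rebate, buyers effectively pay pb = ps − 63, where ps is the price sellers receive.
Demand in terms of ps becomes qd = 140 − 1(ps − 63) = 203 - ps. Setting this equal to supply: 203 - ps = -313.6 + 3.2ps, so ps = 123.
Buyers pay pb = 123 − 63 = 60; q' = -313.6 + 3.2·123 = 80.
Buyers' price falls by p* − pb = 108 − 60 = 48; sellers' price rises by ps − p* = 123 − 108 = 15.
So consumers capture 48/63 = 16/21 of each unit of subsidy.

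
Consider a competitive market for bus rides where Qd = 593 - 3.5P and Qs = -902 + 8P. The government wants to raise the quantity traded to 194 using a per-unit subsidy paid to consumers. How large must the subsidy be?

Required subsidy s = 23 per unit

At Q = 194, invert demand for the buyer price: Pb = (593 − 194)/3.5 = 114; invert supply for the seller price: Ps = (194 − (-902))/8 = 137.
The subsidy must fill the gap: s = Ps − Pb = 137 − 114 = 23.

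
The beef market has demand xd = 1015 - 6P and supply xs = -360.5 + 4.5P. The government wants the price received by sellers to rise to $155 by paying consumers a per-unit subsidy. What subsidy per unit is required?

At a seller price of 155, quantity supplied is -360.5 + 4.5·155 = 337.
Buyers absorb 337 only when they pay Pb with 1015 − 6·Pb = 337, i.e. Pb = 113.
s = Ps − Pb = 155 − 113 = 42.

Required subsidy s = $42 per unit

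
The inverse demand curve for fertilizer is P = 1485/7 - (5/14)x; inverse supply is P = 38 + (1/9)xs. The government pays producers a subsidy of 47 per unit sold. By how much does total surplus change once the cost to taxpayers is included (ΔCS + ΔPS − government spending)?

Net change in total surplus = -139167/59

Pre-subsidy: 1485/7 - (5/14)x = 38 + (1/9)x gives x* = 21942/59 and P* = 4680/59.
With the subsidy, sellers receive Ps = Pb + 47 for each unit, where Pb is the price buyers pay.
On the curves, Pb = 1485/7 - (5/14)x and Ps = 38 + (1/9)x; the wedge Ps − Pb = 47 gives 38 + (1/9)x − (1485/7 - (5/14)x) = 47, so x' = 27864/59.
Then Pb = 1485/7 − (5/14)·(27864/59) = 2565/59 and Ps = 38 + (1/9)·(27864/59) = 5338/59.
ΔCS = ½(21942/59 + 27864/59)(4680/59 − 2565/59) = 52669845/3481; ΔPS = ½(21942/59 + 27864/59)(5338/59 − 4680/59) = 16386174/3481.
Government spending = 47 × 27864/59 = 1309608/59.
Net change = 52669845/3481 + 16386174/3481 − 1309608/59 = -139167/59. The loss equals the DWL triangle ½·47·5922/59.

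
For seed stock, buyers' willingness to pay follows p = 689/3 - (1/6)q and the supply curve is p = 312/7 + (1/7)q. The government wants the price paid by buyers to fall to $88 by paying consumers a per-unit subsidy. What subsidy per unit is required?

At a buyer price of 88, quantity demanded is 1378 − 6·88 = 850.
Sellers supply 850 only when they receive ps = 312/7 + (1/7)·850 = 166.
s = ps − pb = 166 − 88 = 78.

Required subsidy s = $78 per unit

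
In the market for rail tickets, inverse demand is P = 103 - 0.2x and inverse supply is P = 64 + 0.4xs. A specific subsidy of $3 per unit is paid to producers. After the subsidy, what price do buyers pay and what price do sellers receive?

Buyers pay $89; sellers receive $92

Pre-subsidy: 103 - 0.2x = 64 + 0.4x gives x* = 65 and P* = 90.
With the subsidy, sellers receive Ps = Pb + 3 for each unit, where Pb is the price buyers pay.
On the curves, Pb = 103 - 0.2x and Ps = 64 + 0.4x; the wedge Ps − Pb = 3 gives 64 + 0.4x − (103 - 0.2x) = 3, so x' = 70.
Then Pb = 103 − 0.2·70 = 89 and Ps = 64 + 0.4·70 = 92.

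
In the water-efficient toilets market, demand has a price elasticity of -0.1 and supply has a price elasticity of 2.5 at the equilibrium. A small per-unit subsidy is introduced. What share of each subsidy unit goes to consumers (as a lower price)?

Consumer share = 25/26

For a small subsidy around the equilibrium, the benefit split depends on the relative slopes, which at a point are proportional to the elasticities.
Buyer share = εs/(εs + |εd|) = 2.5/(2.5 + 0.1) = 25/26; seller share = |εd|/(εs + |εd|) = 1/26.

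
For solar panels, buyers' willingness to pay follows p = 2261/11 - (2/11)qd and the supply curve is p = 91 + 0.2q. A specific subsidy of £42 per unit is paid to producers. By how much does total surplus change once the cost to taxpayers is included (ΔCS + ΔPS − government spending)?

Net change in total surplus = -£2310

Pre-subsidy: 2261/11 - (2/11)q = 91 + 0.2q gives q* = 300 and p* = 151.
With the subsidy, sellers receive ps = pb + 42 for each unit, where pb is the price buyers pay.
On the curves, pb = 2261/11 - (2/11)q and ps = 91 + 0.2q; the wedge ps − pb = 42 gives 91 + 0.2q − (2261/11 - (2/11)q) = 42, so q' = 410.
Then pb = 2261/11 − (2/11)·410 = 131 and ps = 91 + 0.2·410 = 173.
ΔCS = ½(300 + 410)(151 − 131) = 7100; ΔPS = ½(300 + 410)(173 − 151) = 7810.
Government spending = 42 × 410 = 17220.
Net change = 7100 + 7810 − 17220 = -2310. The loss equals the DWL triangle ½·42·110.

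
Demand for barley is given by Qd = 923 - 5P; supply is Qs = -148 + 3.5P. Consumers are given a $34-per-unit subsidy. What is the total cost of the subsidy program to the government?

Government cost = $12342

Pre-subsidy: 923 - 5P = -148 + 3.5P gives P* = 126, Q* = 293.
With the rebate, buyers effectively pay Pb = Ps − 34, where Ps is the price sellers receive.
Demand in terms of Ps becomes Qd = 923 − 5(Ps − 34) = 1093 - 5Ps. Setting this equal to supply: 1093 - 5Ps = -148 + 3.5Ps, so Ps = 146.
Buyers pay Pb = 146 − 34 = 112; Q' = -148 + 3.5·146 = 363.
Government outlay = subsidy × quantity = 34 × 363 = 12342.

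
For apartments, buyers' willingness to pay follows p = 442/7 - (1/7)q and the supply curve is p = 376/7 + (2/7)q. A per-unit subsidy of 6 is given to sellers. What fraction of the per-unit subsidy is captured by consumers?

Consumer share = 1/3

Pre-subsidy: 442/7 - (1/7)q = 376/7 + (2/7)q gives q* = 22 and p* = 60.
With the subsidy, sellers receive ps = pb + 6 for each unit, where pb is the price buyers pay.
On the curves, pb = 442/7 - (1/7)q and ps = 376/7 + (2/7)q; the wedge ps − pb = 6 gives 376/7 + (2/7)q − (442/7 - (1/7)q) = 6, so q' = 36.
Then pb = 442/7 − (1/7)·36 = 58 and ps = 376/7 + (2/7)·36 = 64.
Buyers' price falls by p* − pb = 60 − 58 = 2; sellers' price rises by ps − p* = 64 − 60 = 4.
So consumers capture 2/6 = 1/3 of each unit of subsidy.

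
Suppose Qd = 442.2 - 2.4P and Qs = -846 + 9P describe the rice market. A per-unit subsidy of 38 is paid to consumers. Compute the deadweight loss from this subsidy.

Deadweight loss = 1368

Pre-subsidy: 442.2 - 2.4P = -846 + 9P gives P* = 113, Q* = 171.
With the rebate, buyers effectively pay Pb = Ps − 38, where Ps is the price sellers receive.
Demand in terms of Ps becomes Qd = 442.2 − 2.4(Ps − 38) = 533.4 - 2.4Ps. Setting this equal to supply: 533.4 - 2.4Ps = -846 + 9Ps, so Ps = 121.
Buyers pay Pb = 121 − 38 = 83; Q' = -846 + 9·121 = 243.
The subsidy expands output by 243 − 171 = 72 past the efficient level; on those units the gap between marginal cost and willingness to pay runs from 0 up to 38.
DWL = ½ × 38 × 72 = 1368.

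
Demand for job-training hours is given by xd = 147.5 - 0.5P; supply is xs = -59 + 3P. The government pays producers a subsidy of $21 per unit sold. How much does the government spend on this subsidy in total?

Pre-subsidy: 147.5 - 0.5P = -59 + 3P gives P* = 59, x* = 118.
With the subsidy, sellers receive Ps = Pb + 21 for each unit, where Pb is the price buyers pay.
Supply in terms of Pb becomes xs = -59 + 3(Pb + 21) = 4 + 3Pb. Setting this equal to demand: 147.5 - 0.5Pb = 4 + 3Pb, so Pb = 41.
Sellers receive Ps = 41 + 21 = 62; x' = 147.5 − 0.5·41 = 127.
Government outlay = subsidy × quantity = 21 × 127 = 2667.

Government cost = $2667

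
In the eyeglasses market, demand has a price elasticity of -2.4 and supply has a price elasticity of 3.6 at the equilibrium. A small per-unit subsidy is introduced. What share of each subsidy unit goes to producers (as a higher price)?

For a small subsidy around the equilibrium, the benefit split depends on the relative slopes, which at a point are proportional to the elasticities.
Buyer share = εs/(εs + |εd|) = 3.6/(3.6 + 2.4) = 0.6; seller share = |εd|/(εs + |εd|) = 0.4.
So producers capture 0.4 of the subsidy.

Producer share = 0.4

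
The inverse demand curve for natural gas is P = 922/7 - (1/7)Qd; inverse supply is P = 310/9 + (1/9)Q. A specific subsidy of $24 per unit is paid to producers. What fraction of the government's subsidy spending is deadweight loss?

DWL / government spending = 189/1910

Pre-subsidy: 922/7 - (1/7)Q = 310/9 + (1/9)Q gives Q* = 383 and P* = 77.
With the subsidy, sellers receive Ps = Pb + 24 for each unit, where Pb is the price buyers pay.
On the curves, Pb = 922/7 - (1/7)Q and Ps = 310/9 + (1/9)Q; the wedge Ps − Pb = 24 gives 310/9 + (1/9)Q − (922/7 - (1/7)Q) = 24, so Q' = 477.5.
Then Pb = 922/7 − (1/7)·477.5 = 63.5 and Ps = 310/9 + (1/9)·477.5 = 87.5.
ΔCS = ½(383 + 477.5)(77 − 63.5) = 5808.375; ΔPS = ½(383 + 477.5)(87.5 − 77) = 4517.625.
Government spending = 24 × 477.5 = 11460.
DWL = ½ × 24 × (477.5 − 383) = 1134; fraction = 1134 / 11460 = 189/1910.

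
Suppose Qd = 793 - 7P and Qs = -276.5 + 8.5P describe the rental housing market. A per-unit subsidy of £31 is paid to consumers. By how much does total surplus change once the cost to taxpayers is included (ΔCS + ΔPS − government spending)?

Net change in total surplus = -£1844.5

Pre-subsidy: 793 - 7P = -276.5 + 8.5P gives P* = 69, Q* = 310.
With the rebate, buyers effectively pay Pb = Ps − 31, where Ps is the price sellers receive.
Demand in terms of Ps becomes Qd = 793 − 7(Ps − 31) = 1010 - 7Ps. Setting this equal to supply: 1010 - 7Ps = -276.5 + 8.5Ps, so Ps = 83.
Buyers pay Pb = 83 − 31 = 52; Q' = -276.5 + 8.5·83 = 429.
ΔCS = ½(310 + 429)(69 − 52) = 6281.5; ΔPS = ½(310 + 429)(83 − 69) = 5173.
Government spending = 31 × 429 = 13299.
Net change = 6281.5 + 5173 − 13299 = -1844.5. The loss equals the DWL triangle ½·31·119.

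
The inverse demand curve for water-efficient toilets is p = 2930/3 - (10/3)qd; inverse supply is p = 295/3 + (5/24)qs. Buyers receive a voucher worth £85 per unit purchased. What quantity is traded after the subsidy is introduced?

Pre-subsidy: 2930/3 - (10/3)q = 295/3 + (5/24)q gives q* = 248 and p* = 150.
With the rebate, buyers effectively pay pb = ps − 85, where ps is the price sellers receive.
On the curves, pb = 2930/3 - (10/3)q and ps = 295/3 + (5/24)q; the wedge ps − pb = 85 gives 295/3 + (5/24)q − (2930/3 - (10/3)q) = 85, so q' = 272.
Then pb = 2930/3 − (10/3)·272 = 70 and ps = 295/3 + (5/24)·272 = 155.

q' = 272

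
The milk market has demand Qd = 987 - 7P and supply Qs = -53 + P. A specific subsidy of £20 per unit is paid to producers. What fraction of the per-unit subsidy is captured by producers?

Pre-subsidy: 987 - 7P = -53 + P gives P* = 130, Q* = 77.
With the subsidy, sellers receive Ps = Pb + 20 for each unit, where Pb is the price buyers pay.
Supply in terms of Pb becomes Qs = -53 + 1(Pb + 20) = -33 + Pb. Setting this equal to demand: 987 - 7Pb = -33 + Pb, so Pb = 127.5.
Sellers receive Ps = 127.5 + 20 = 147.5; Q' = 987 − 7·127.5 = 94.5.
Buyers' price falls by P* − Pb = 130 − 127.5 = 2.5; sellers' price rises by Ps − P* = 147.5 − 130 = 17.5.
So producers capture 17.5/20 = 0.875 of each unit of subsidy.

Producer share = 0.875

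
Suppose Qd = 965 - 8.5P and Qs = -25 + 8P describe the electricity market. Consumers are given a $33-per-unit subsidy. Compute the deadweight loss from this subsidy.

Deadweight loss = $2244

Pre-subsidy: 965 - 8.5P = -25 + 8P gives P* = 60, Q* = 455.
With the rebate, buyers effectively pay Pb = Ps − 33, where Ps is the price sellers receive.
Demand in terms of Ps becomes Qd = 965 − 8.5(Ps − 33) = 1245.5 - 8.5Ps. Setting this equal to supply: 1245.5 - 8.5Ps = -25 + 8Ps, so Ps = 77.
Buyers pay Pb = 77 − 33 = 44; Q' = -25 + 8·77 = 591.
The subsidy expands output by 591 − 455 = 136 past the efficient level; on those units the gap between marginal cost and willingness to pay runs from 0 up to 33.
DWL = ½ × 33 × 136 = 2244.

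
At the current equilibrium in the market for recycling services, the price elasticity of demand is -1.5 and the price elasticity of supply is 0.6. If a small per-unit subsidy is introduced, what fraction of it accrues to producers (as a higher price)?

For a small subsidy around the equilibrium, the benefit split depends on the relative slopes, which at a point are proportional to the elasticities.
Buyer share = εs/(εs + |εd|) = 0.6/(0.6 + 1.5) = 2/7; seller share = |εd|/(εs + |εd|) = 5/7.
So producers capture 5/7 of the subsidy.

Producer share = 5/7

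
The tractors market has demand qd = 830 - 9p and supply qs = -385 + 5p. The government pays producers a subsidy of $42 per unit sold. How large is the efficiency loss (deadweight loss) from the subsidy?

Deadweight loss = $2835

Pre-subsidy: 830 - 9p = -385 + 5p gives p* = 1215/14, q* = 685/14.
With the subsidy, sellers receive ps = pb + 42 for each unit, where pb is the price buyers pay.
Supply in terms of pb becomes qs = -385 + 5(pb + 42) = -175 + 5pb. Setting this equal to demand: 830 - 9pb = -175 + 5pb, so pb = 1005/14.
Sellers receive ps = 1005/14 + 42 = 1593/14; q' = 830 − 9·(1005/14) = 2575/14.
The subsidy expands output by 2575/14 − 685/14 = 135 past the efficient level; on those units the gap between marginal cost and willingness to pay runs from 0 up to 42.
DWL = ½ × 42 × 135 = 2835.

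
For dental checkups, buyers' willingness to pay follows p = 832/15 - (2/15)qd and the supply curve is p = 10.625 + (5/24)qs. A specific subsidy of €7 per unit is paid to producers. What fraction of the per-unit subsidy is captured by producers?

Producer share = 25/41

Pre-subsidy: 832/15 - (2/15)q = 10.625 + (5/24)q gives q* = 5381/41 and p* = 4670/123.
With the subsidy, sellers receive ps = pb + 7 for each unit, where pb is the price buyers pay.
On the curves, pb = 832/15 - (2/15)q and ps = 10.625 + (5/24)q; the wedge ps − pb = 7 gives 10.625 + (5/24)q − (832/15 - (2/15)q) = 7, so q' = 6221/41.
Then pb = 832/15 − (2/15)·(6221/41) = 4334/123 and ps = 10.625 + (5/24)·(6221/41) = 5195/123.
Buyers' price falls by p* − pb = 4670/123 − 4334/123 = 112/41; sellers' price rises by ps − p* = 5195/123 − 4670/123 = 175/41.
So producers capture (175/41)/7 = 25/41 of each unit of subsidy.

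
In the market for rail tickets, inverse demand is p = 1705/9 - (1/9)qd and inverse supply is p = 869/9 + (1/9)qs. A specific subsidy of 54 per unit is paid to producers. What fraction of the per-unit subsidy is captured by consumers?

Consumer share = 0.5

Pre-subsidy: 1705/9 - (1/9)q = 869/9 + (1/9)q gives q* = 418 and p* = 143.
With the subsidy, sellers receive ps = pb + 54 for each unit, where pb is the price buyers pay.
On the curves, pb = 1705/9 - (1/9)q and ps = 869/9 + (1/9)q; the wedge ps − pb = 54 gives 869/9 + (1/9)q − (1705/9 - (1/9)q) = 54, so q' = 661.
Then pb = 1705/9 − (1/9)·661 = 116 and ps = 869/9 + (1/9)·661 = 170.
Buyers' price falls by p* − pb = 143 − 116 = 27; sellers' price rises by ps − p* = 170 − 143 = 27.
So consumers capture 27/54 = 0.5 of each unit of subsidy.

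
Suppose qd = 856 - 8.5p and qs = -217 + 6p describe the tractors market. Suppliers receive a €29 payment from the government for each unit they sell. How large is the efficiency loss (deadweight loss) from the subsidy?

Pre-subsidy: 856 - 8.5p = -217 + 6p gives p* = 74, q* = 227.
With the subsidy, sellers receive ps = pb + 29 for each unit, where pb is the price buyers pay.
Supply in terms of pb becomes qs = -217 + 6(pb + 29) = -43 + 6pb. Setting this equal to demand: 856 - 8.5pb = -43 + 6pb, so pb = 62.
Sellers receive ps = 62 + 29 = 91; q' = 856 − 8.5·62 = 329.
The subsidy expands output by 329 − 227 = 102 past the efficient level; on those units the gap between marginal cost and willingness to pay runs from 0 up to 29.
DWL = ½ × 29 × 102 = 1479.

Deadweight loss = €1479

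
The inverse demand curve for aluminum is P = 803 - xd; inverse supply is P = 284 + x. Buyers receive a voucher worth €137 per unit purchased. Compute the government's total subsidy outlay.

Pre-subsidy: 803 - x = 284 + x gives x* = 259.5 and P* = 543.5.
With the rebate, buyers effectively pay Pb = Ps − 137, where Ps is the price sellers receive.
On the curves, Pb = 803 - x and Ps = 284 + x; the wedge Ps − Pb = 137 gives 284 + x − (803 - x) = 137, so x' = 328.
Then Pb = 803 − 1·328 = 475 and Ps = 284 + 1·328 = 612.
Government outlay = subsidy × quantity = 137 × 328 = 44936.

Government cost = €44936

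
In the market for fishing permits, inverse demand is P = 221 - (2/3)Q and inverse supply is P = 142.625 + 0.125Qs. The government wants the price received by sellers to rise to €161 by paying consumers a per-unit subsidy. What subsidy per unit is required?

At a seller price of 161, quantity supplied is -1141 + 8·161 = 147.
Buyers absorb 147 only when they pay Pb = 221 − (2/3)·147 = 123.
s = Ps − Pb = 161 − 123 = 38.

Required subsidy s = €38 per unit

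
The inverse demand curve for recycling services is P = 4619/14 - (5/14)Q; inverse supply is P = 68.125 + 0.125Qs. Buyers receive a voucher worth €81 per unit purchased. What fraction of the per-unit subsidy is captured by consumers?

Consumer share = 20/27

Pre-subsidy: 4619/14 - (5/14)Q = 68.125 + 0.125Q gives Q* = 543 and P* = 136.
With the rebate, buyers effectively pay Pb = Ps − 81, where Ps is the price sellers receive.
On the curves, Pb = 4619/14 - (5/14)Q and Ps = 68.125 + 0.125Q; the wedge Ps − Pb = 81 gives 68.125 + 0.125Q − (4619/14 - (5/14)Q) = 81, so Q' = 711.
Then Pb = 4619/14 − (5/14)·711 = 76 and Ps = 68.125 + 0.125·711 = 157.
Buyers' price falls by P* − Pb = 136 − 76 = 60; sellers' price rises by Ps − P* = 157 − 136 = 21.
So consumers capture 60/81 = 20/27 of each unit of subsidy.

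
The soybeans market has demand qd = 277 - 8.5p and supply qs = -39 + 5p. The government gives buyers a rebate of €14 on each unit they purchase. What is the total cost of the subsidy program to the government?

Government cost = 15386/9

Pre-subsidy: 277 - 8.5p = -39 + 5p gives p* = 632/27, q* = 2107/27.
With the rebate, buyers effectively pay pb = ps − 14, where ps is the price sellers receive.
Demand in terms of ps becomes qd = 277 − 8.5(ps − 14) = 396 - 8.5ps. Setting this equal to supply: 396 - 8.5ps = -39 + 5ps, so ps = 290/9.
Buyers pay pb = 290/9 − 14 = 164/9; q' = -39 + 5·(290/9) = 1099/9.
Government outlay = subsidy × quantity = 14 × 1099/9 = 15386/9.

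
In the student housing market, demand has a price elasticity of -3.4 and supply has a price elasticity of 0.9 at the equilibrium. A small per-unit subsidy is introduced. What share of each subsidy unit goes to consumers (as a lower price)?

For a small subsidy around the equilibrium, the benefit split depends on the relative slopes, which at a point are proportional to the elasticities.
Buyer share = εs/(εs + |εd|) = 0.9/(0.9 + 3.4) = 9/43; seller share = |εd|/(εs + |εd|) = 34/43.

Consumer share = 9/43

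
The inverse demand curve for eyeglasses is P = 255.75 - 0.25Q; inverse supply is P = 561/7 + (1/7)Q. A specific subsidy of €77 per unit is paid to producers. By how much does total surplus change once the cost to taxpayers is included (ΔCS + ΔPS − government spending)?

Net change in total surplus = -€7546

Pre-subsidy: 255.75 - 0.25Q = 561/7 + (1/7)Q gives Q* = 447 and P* = 144.
With the subsidy, sellers receive Ps = Pb + 77 for each unit, where Pb is the price buyers pay.
On the curves, Pb = 255.75 - 0.25Q and Ps = 561/7 + (1/7)Q; the wedge Ps − Pb = 77 gives 561/7 + (1/7)Q − (255.75 - 0.25Q) = 77, so Q' = 643.
Then Pb = 255.75 − 0.25·643 = 95 and Ps = 561/7 + (1/7)·643 = 172.
ΔCS = ½(447 + 643)(144 − 95) = 26705; ΔPS = ½(447 + 643)(172 − 144) = 15260.
Government spending = 77 × 643 = 49511.
Net change = 26705 + 15260 − 49511 = -7546. The loss equals the DWL triangle ½·77·196.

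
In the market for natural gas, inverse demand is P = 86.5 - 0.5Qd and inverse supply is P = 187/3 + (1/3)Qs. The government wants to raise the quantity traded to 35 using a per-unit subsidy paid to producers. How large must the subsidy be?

At Q = 35, from the demand curve buyers pay Pb = 86.5 − 0.5·35 = 69; from the supply curve sellers need Ps = 187/3 + (1/3)·35 = 74.
The subsidy must fill the gap: s = Ps − Pb = 74 − 69 = 5.

Required subsidy s = 5 per unit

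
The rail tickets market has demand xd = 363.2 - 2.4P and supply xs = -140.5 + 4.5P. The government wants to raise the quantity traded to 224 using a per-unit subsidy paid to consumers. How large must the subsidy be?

At x = 224, invert demand for the buyer price: Pb = (363.2 − 224)/2.4 = 58; invert supply for the seller price: Ps = (224 − (-140.5))/4.5 = 81.
The subsidy must fill the gap: s = Ps − Pb = 81 − 58 = 23.

Required subsidy s = 23 per unit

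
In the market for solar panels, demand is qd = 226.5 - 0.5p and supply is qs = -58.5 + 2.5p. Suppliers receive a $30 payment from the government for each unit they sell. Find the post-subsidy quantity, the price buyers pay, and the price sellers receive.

q' = 191.5; buyers pay $70; sellers receive $100

Pre-subsidy: 226.5 - 0.5p = -58.5 + 2.5p gives p* = 95, q* = 179.
With the subsidy, sellers receive ps = pb + 30 for each unit, where pb is the price buyers pay.
Supply in terms of pb becomes qs = -58.5 + 2.5(pb + 30) = 16.5 + 2.5pb. Setting this equal to demand: 226.5 - 0.5pb = 16.5 + 2.5pb, so pb = 70.
Sellers receive ps = 70 + 30 = 100; q' = 226.5 − 0.5·70 = 191.5.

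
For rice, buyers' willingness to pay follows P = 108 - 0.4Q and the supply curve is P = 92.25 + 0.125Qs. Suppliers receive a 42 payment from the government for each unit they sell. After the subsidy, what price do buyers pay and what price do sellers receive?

Buyers pay 64; sellers receive 106

Pre-subsidy: 108 - 0.4Q = 92.25 + 0.125Q gives Q* = 30 and P* = 96.
With the subsidy, sellers receive Ps = Pb + 42 for each unit, where Pb is the price buyers pay.
On the curves, Pb = 108 - 0.4Q and Ps = 92.25 + 0.125Q; the wedge Ps − Pb = 42 gives 92.25 + 0.125Q − (108 - 0.4Q) = 42, so Q' = 110.
Then Pb = 108 − 0.4·110 = 64 and Ps = 92.25 + 0.125·110 = 106.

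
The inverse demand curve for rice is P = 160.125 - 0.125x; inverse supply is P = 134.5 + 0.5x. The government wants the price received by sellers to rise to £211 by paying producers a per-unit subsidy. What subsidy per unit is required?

At a seller price of 211, quantity supplied is -269 + 2·211 = 153.
Buyers absorb 153 only when they pay Pb = 160.125 − 0.125·153 = 141.
s = Ps − Pb = 211 − 141 = 70.

Required subsidy s = £70 per unit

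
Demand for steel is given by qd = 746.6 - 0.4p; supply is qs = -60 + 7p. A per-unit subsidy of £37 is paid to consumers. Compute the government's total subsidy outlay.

Government cost = £26529

Pre-subsidy: 746.6 - 0.4p = -60 + 7p gives p* = 109, q* = 703.
With the rebate, buyers effectively pay pb = ps − 37, where ps is the price sellers receive.
Demand in terms of ps becomes qd = 746.6 − 0.4(ps − 37) = 761.4 - 0.4ps. Setting this equal to supply: 761.4 - 0.4ps = -60 + 7ps, so ps = 111.
Buyers pay pb = 111 − 37 = 74; q' = -60 + 7·111 = 717.
Government outlay = subsidy × quantity = 37 × 717 = 26529.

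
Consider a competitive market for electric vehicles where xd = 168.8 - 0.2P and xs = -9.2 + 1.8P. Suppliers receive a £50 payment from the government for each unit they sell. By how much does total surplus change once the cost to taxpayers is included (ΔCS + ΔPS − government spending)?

Pre-subsidy: 168.8 - 0.2P = -9.2 + 1.8P gives P* = 89, x* = 151.
With the subsidy, sellers receive Ps = Pb + 50 for each unit, where Pb is the price buyers pay.
Supply in terms of Pb becomes xs = -9.2 + 1.8(Pb + 50) = 80.8 + 1.8Pb. Setting this equal to demand: 168.8 - 0.2Pb = 80.8 + 1.8Pb, so Pb = 44.
Sellers receive Ps = 44 + 50 = 94; x' = 168.8 − 0.2·44 = 160.
ΔCS = ½(151 + 160)(89 − 44) = 6997.5; ΔPS = ½(151 + 160)(94 − 89) = 777.5.
Government spending = 50 × 160 = 8000.
Net change = 6997.5 + 777.5 − 8000 = -225. The loss equals the DWL triangle ½·50·9.

Net change in total surplus = -£225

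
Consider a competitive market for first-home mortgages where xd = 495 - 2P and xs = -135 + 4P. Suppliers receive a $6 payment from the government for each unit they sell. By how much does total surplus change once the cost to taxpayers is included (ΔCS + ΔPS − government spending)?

Pre-subsidy: 495 - 2P = -135 + 4P gives P* = 105, x* = 285.
With the subsidy, sellers receive Ps = Pb + 6 for each unit, where Pb is the price buyers pay.
Supply in terms of Pb becomes xs = -135 + 4(Pb + 6) = -111 + 4Pb. Setting this equal to demand: 495 - 2Pb = -111 + 4Pb, so Pb = 101.
Sellers receive Ps = 101 + 6 = 107; x' = 495 − 2·101 = 293.
ΔCS = ½(285 + 293)(105 − 101) = 1156; ΔPS = ½(285 + 293)(107 − 105) = 578.
Government spending = 6 × 293 = 1758.
Net change = 1156 + 578 − 1758 = -24. The loss equals the DWL triangle ½·6·8.

Net change in total surplus = -$24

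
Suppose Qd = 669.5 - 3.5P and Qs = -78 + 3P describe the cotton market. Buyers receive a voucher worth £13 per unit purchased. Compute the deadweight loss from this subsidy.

Deadweight loss = £136.5

Pre-subsidy: 669.5 - 3.5P = -78 + 3P gives P* = 115, Q* = 267.
With the rebate, buyers effectively pay Pb = Ps − 13, where Ps is the price sellers receive.
Demand in terms of Ps becomes Qd = 669.5 − 3.5(Ps − 13) = 715 - 3.5Ps. Setting this equal to supply: 715 - 3.5Ps = -78 + 3Ps, so Ps = 122.
Buyers pay Pb = 122 − 13 = 109; Q' = -78 + 3·122 = 288.
The subsidy expands output by 288 − 267 = 21 past the efficient level; on those units the gap between marginal cost and willingness to pay runs from 0 up to 13.
DWL = ½ × 13 × 21 = 136.5.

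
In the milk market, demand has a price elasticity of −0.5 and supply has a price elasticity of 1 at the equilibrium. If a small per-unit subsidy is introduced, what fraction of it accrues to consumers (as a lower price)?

For a small subsidy around the equilibrium, the benefit split depends on the relative slopes, which at a point are proportional to the elasticities.
Buyer share = εs/(εs + |εd|) = 1/(1 + 0.5) = 2/3; seller share = |εd|/(εs + |εd|) = 1/3.

Consumer share = 2/3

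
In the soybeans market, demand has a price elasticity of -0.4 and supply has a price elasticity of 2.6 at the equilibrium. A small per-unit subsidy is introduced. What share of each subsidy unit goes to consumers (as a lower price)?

For a small subsidy around the equilibrium, the benefit split depends on the relative slopes, which at a point are proportional to the elasticities.
Buyer share = εs/(εs + |εd|) = 2.6/(2.6 + 0.4) = 13/15; seller share = |εd|/(εs + |εd|) = 2/15.

Consumer share = 13/15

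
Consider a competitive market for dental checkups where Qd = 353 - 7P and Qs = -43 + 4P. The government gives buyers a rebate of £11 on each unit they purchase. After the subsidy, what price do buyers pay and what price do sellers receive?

Pre-subsidy: 353 - 7P = -43 + 4P gives P* = 36, Q* = 101.
With the rebate, buyers effectively pay Pb = Ps − 11, where Ps is the price sellers receive.
Demand in terms of Ps becomes Qd = 353 − 7(Ps − 11) = 430 - 7Ps. Setting this equal to supply: 430 - 7Ps = -43 + 4Ps, so Ps = 43.
Buyers pay Pb = 43 − 11 = 32; Q' = -43 + 4·43 = 129.

Buyers pay £32; sellers receive £43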